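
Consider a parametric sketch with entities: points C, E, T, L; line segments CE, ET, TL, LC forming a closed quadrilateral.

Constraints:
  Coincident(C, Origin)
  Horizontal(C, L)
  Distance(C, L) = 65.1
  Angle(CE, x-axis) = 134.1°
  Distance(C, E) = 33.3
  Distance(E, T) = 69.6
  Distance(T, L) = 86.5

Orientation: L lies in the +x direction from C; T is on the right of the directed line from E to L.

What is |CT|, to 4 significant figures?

45.22

Checks: |ET| = 69.60 ✓; |TL| = 86.50 ✓.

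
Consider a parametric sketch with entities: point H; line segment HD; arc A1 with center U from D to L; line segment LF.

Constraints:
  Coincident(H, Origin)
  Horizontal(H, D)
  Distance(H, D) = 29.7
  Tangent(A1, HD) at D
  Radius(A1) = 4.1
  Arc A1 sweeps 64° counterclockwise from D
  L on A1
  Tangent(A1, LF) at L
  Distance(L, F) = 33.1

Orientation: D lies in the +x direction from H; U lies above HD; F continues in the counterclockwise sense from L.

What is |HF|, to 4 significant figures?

57.63

H is at the origin; HD is horizontal with |HD| = 29.7 and D on the +x side, so D = (29.70, 0.000). Tangency of A1 to HD means the radius UD is perpendicular to HD, so U = D + (0, 4.1) = (29.70, 4.100). On A1, D sits at bearing -90° from U; a 64° counterclockwise sweep puts L at bearing -26°, so L = U + 4.1·(cos -26°, sin -26°) = (33.39, 2.303). Tangency of A1 to LF means the radius UL is perpendicular to LF, so LF runs along (−sin -26°, cos -26°); with |LF| = 33.1, F = (47.90, 32.05). Then |HF| = |F − H| = 57.63.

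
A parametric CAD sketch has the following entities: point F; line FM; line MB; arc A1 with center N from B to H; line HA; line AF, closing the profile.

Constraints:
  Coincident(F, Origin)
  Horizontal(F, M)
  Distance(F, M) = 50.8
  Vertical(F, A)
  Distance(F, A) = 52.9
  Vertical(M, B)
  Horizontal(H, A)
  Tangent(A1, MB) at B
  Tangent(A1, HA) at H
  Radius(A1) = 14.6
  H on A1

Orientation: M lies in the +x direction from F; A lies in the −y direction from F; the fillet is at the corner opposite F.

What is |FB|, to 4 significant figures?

63.62

F is at the origin; FM is horizontal with |FM| = 50.8 and M on the +x side, so M = (50.80, 0.000). FA is vertical with |FA| = 52.9 and A on the −y side, so A = (0.000, -52.90). The virtual corner opposite F is at (50.80, -52.90). The tangent condition forces NB to be normal to MB and tangency of A1 to HA means the radius NH is perpendicular to HA, with radius 14.6, so the center N sits 14.6 in from both sides at N = (36.20, -38.30). That places the tangent points at B = (50.80, -38.30) on MB and H = (36.20, -52.90) on HA. Then |FB| = |B − F| = 63.62.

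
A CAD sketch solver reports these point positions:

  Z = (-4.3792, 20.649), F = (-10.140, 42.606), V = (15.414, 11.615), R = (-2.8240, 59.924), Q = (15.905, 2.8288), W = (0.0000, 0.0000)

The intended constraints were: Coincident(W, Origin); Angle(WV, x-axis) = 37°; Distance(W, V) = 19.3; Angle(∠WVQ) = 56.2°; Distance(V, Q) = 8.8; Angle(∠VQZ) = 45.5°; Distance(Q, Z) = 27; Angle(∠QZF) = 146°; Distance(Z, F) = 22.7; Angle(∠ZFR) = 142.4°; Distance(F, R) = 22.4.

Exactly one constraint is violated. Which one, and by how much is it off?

Distance(F, R) = 22.4 — off by 3.60.

W = (0.00, 0.00) ✓; WV at 37.00° ✓; |WV| = 19.30 ✓; ∠WVQ = 56.20° ✓; |VQ| = 8.800 ✓; ∠VQZ = 45.50° ✓; |QZ| = 27.00 ✓; ∠QZF = 146.0° ✓; |ZF| = 22.70 ✓; ∠ZFR = 142.4° ✓; |FR| = 18.80 ✗.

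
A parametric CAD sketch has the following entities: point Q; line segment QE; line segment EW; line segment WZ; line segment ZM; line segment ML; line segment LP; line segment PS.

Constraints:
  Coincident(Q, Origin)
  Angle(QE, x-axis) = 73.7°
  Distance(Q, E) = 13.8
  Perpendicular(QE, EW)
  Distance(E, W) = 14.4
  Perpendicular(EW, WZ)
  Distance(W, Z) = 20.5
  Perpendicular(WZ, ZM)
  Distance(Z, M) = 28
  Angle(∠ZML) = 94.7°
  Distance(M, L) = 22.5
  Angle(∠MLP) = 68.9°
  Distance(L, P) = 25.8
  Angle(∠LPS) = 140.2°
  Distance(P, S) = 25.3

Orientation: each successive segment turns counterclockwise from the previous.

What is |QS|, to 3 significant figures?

26.6

Q is at the origin; QE runs at 73.7° with length 13.8, so E = (3.87, 13.2). QE is perpendicular to EW, so EW runs at 164°; with |EW| = 14.4, W = (-9.95, 17.3). The perpendicularity gives WZ at right angles to EW, so WZ runs at -106°; with |WZ| = 20.5, Z = (-15.7, -2.39). WZ is perpendicular to ZM, so ZM runs at -16.3°; with |ZM| = 28.0, M = (11.2, -10.2). ∠ZML = 94.7° gives ML at 69.0° from the x-axis; with |ML| = 22.5, L = (19.2, 10.8). ∠MLP = 68.9° gives LP at -180° from the x-axis; with |LP| = 25.8, P = (-6.56, 10.7). ∠LPS = 140.2° gives PS at -140° from the x-axis; with |PS| = 25.3, S = (-26.0, -5.52). Then |QS| = |S − Q| = 26.6.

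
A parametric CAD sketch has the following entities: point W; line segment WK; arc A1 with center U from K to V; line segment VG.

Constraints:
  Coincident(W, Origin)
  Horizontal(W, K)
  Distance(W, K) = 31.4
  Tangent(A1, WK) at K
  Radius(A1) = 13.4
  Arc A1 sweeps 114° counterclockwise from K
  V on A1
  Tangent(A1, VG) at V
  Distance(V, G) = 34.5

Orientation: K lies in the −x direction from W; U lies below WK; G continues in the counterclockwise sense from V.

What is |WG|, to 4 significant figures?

58.43

On A1, K sits at bearing 90° from U; a 114° counterclockwise sweep puts V at bearing 204°, so V = U + 13.4·(cos 204°, sin 204°) = (-43.64, -18.85). The tangent condition forces UV to be normal to VG, so VG runs along (−sin 204°, cos 204°); with |VG| = 34.5, G = (-29.61, -50.37). Then |WG| = |G − W| = 58.43.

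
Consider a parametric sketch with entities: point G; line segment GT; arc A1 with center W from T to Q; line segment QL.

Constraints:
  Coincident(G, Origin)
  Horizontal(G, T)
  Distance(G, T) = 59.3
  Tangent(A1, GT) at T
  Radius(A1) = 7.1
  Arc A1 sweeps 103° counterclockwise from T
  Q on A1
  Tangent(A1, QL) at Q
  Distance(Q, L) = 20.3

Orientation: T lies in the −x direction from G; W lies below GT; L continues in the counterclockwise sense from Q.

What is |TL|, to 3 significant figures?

28.6

G is at the origin; GT is horizontal with |GT| = 59.3 and T on the −x side, so T = (-59.3, 0.00). Tangency of A1 to GT means the radius WT is perpendicular to GT, so W = T + (0, -7.1) = (-59.3, -7.10). On A1, T sits at bearing 90° from W; a 103° counterclockwise sweep puts Q at bearing 193°, so Q = W + 7.1·(cos 193°, sin 193°) = (-66.2, -8.70). The tangent condition forces WQ to be normal to QL, so QL runs along (−sin 193°, cos 193°); with |QL| = 20.3, L = (-61.7, -28.5). Then |TL| = |L − T| = 28.6.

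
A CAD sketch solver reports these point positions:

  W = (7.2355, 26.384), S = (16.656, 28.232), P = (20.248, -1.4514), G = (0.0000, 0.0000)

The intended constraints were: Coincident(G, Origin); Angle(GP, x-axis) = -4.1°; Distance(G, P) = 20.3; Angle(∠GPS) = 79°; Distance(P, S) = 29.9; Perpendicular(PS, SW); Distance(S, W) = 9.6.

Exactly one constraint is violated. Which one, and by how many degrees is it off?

Perpendicular(PS, SW) — off by 4.20°.

G = (0.00, 0.00) ✓; GP at -4.100° ✓; |GP| = 20.30 ✓; ∠GPS = 79.00° ✓; |PS| = 29.90 ✓; ∠(PS, SW) = 94.20° ✗; |SW| = 9.600 ✓.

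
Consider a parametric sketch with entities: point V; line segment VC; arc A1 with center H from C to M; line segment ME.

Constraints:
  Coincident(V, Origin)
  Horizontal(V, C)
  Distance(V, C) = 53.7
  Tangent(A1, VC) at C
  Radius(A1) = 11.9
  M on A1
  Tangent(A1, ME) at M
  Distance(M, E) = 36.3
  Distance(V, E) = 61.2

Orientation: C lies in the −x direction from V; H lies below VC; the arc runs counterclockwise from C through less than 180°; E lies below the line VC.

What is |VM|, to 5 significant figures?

65.725

V is at the origin; V and C share the same y with |VC| = 53.7 and C on the −x side, so C = (-53.700, 0.0000). Tangency of A1 to VC means the radius HC is perpendicular to VC, so H = C + (0, -11.9) = (-53.700, -11.900). Since HM ⟂ ME (tangency), |HE| = √(11.9² + 36.3²) = 38.201 regardless of where M sits on A1. So E lies on both circle(V, 61.2) and circle(H, 38.201); the below-VC intersection is E = (-39.004, -47.161). M is the foot of the tangent from E: M = (-62.711, -19.672).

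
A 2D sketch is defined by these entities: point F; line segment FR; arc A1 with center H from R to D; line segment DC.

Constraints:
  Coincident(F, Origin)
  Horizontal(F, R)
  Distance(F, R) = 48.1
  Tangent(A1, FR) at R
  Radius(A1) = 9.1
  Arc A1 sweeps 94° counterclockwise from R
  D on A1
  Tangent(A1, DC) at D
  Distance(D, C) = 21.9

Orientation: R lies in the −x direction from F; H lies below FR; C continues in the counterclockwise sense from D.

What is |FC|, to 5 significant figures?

63.987

On A1, R sits at bearing 90° from H; a 94° counterclockwise sweep puts D at bearing 184°, so D = H + 9.1·(cos 184°, sin 184°) = (-57.178, -9.7348). The tangent condition forces HD to be normal to DC, so DC runs along (−sin 184°, cos 184°); with |DC| = 21.9, C = (-55.650, -31.581). Then |FC| = |C − F| = 63.987.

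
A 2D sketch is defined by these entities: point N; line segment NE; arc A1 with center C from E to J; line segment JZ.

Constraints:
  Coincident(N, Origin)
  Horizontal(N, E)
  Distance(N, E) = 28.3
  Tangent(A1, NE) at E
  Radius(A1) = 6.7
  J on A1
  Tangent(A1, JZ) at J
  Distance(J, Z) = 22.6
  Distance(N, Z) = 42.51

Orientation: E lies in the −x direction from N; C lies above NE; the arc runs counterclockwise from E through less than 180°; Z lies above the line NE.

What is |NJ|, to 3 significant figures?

23.8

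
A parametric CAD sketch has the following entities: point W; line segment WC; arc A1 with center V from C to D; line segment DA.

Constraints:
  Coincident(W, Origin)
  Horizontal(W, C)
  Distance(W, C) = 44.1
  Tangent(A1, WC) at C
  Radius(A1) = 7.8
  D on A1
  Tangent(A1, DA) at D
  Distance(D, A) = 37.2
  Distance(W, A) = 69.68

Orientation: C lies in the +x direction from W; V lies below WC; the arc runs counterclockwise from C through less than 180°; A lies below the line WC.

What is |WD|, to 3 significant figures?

38.8

W is at the origin; WC is horizontal with |WC| = 44.1 and C on the +x side, so C = (44.1, 0.00). Since A1 is tangent to WC there, VC ⟂ WC, so V = C + (0, -7.8) = (44.1, -7.80). Since VD ⟂ DA (tangency), |VA| = √(7.8² + 37.2²) = 38.0 regardless of where D sits on A1. So A lies on both circle(W, 69.68) and circle(V, 38.0); the below-WC intersection is A = (53.5, -44.6). D is the foot of the tangent from A: D = (37.1, -11.2).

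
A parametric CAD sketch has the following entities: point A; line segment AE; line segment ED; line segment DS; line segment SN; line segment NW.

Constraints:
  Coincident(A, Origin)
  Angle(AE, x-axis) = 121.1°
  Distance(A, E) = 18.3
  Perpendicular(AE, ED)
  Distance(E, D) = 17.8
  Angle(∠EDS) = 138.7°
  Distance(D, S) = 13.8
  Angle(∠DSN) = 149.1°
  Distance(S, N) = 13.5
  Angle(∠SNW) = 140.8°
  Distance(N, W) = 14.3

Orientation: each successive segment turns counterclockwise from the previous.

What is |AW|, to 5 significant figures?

31.958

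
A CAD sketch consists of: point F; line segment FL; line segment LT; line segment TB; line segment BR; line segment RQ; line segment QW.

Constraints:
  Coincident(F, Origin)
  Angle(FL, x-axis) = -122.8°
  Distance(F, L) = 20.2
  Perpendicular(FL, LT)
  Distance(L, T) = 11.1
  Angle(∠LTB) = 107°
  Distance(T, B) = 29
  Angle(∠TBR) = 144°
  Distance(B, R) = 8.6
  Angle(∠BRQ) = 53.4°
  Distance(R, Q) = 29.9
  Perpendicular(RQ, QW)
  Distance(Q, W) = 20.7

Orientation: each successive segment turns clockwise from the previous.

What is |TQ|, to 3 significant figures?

15.8

∠TBR = 144.0° gives BR at 38.2° from the x-axis; with |BR| = 8.6, R = (-5.62, 22.3). ∠BRQ = 53.4° gives RQ at -88.4° from the x-axis; with |RQ| = 29.9, Q = (-4.78, -7.63). Then |TQ| = |Q − T| = 15.8.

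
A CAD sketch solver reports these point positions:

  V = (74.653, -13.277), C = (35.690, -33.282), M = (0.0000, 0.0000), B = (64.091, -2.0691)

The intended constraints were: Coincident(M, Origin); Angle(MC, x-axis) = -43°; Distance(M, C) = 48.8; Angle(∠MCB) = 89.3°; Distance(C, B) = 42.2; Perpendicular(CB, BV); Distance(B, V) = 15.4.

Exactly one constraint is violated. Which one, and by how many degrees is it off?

Perpendicular(CB, BV) — off by 4.40°.

M = (0.00, 0.00) ✓; MC at -43.00° ✓; |MC| = 48.80 ✓; ∠MCB = 89.30° ✓; |CB| = 42.20 ✓; ∠(CB, BV) = 94.40° ✗; |BV| = 15.40 ✓.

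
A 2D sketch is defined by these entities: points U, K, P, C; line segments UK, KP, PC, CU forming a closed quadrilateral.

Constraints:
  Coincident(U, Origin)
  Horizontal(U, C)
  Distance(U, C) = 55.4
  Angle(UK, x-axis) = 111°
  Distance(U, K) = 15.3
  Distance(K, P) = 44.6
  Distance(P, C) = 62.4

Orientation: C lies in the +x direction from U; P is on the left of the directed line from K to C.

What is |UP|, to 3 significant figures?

54.8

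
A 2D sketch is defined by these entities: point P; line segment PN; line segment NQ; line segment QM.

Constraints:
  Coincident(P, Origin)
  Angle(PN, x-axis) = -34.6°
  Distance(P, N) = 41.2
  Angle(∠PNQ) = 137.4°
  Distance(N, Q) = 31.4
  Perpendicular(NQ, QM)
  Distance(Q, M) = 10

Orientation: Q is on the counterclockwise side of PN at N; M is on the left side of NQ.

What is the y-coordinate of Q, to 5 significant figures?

-19.025

P is at the origin; PN runs at -34.6° with length 41.2, so N = 41.2·(cos -34.6°, sin -34.6°) = (33.913, -23.395). ∠PNQ = 137.4°, so NQ runs at -34.6° + (180° − 137.4°) = 8.0000° from the x-axis; with |NQ| = 31.4, Q = N + 31.4·(cos 8.0000°, sin 8.0000°) = (65.008, -19.025). So Q.y = -19.025.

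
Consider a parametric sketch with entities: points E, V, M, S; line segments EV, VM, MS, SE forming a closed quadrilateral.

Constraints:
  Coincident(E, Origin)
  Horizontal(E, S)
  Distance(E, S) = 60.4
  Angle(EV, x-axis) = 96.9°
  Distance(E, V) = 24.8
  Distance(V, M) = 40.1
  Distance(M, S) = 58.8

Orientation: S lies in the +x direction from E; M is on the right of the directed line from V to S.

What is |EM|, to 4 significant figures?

15.36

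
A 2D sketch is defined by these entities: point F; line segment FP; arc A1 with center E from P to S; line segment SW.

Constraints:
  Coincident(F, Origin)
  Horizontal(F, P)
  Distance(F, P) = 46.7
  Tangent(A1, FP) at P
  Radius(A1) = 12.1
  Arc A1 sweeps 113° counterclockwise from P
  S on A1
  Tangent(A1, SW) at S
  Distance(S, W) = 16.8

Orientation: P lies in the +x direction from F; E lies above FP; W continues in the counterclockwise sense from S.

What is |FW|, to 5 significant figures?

60.595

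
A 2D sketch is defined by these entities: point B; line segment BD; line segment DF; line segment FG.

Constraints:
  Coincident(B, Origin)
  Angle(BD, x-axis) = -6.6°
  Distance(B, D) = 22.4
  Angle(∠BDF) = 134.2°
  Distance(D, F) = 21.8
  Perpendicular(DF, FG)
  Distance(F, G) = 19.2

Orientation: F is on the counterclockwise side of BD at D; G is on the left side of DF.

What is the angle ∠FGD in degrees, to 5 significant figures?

48.629°

B is at the origin; BD runs at -6.6° with length 22.4, so D = 22.4·(cos -6.6°, sin -6.6°) = (22.252, -2.5746). ∠BDF = 134.2°, so DF runs at -6.6° + (180° − 134.2°) = 39.200° from the x-axis; with |DF| = 21.8, F = D + 21.8·(cos 39.200°, sin 39.200°) = (39.145, 11.204). DF ⟂ FG; with |FG| = 19.2 on the left of DF, G = F + 19.2·(-0.63203, 0.77494) = (27.010, 26.083). Then cos ∠FGD = GF·GD / (|GF||GD|), giving 48.629°.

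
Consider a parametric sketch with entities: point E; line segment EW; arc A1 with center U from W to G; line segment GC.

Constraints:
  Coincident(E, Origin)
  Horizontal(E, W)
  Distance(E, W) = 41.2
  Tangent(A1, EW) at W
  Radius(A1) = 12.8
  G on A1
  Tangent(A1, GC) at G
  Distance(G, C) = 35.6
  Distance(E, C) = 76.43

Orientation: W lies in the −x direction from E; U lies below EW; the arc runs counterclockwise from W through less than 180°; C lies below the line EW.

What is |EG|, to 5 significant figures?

54.462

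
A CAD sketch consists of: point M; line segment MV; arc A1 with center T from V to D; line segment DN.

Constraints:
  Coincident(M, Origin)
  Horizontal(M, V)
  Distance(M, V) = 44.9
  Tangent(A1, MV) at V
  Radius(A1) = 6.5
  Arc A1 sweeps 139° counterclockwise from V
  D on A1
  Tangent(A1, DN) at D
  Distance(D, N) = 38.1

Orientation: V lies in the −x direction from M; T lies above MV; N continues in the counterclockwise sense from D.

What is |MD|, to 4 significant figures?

42.21

Tangency of A1 to MV means the radius TV is perpendicular to MV, so T = V + (0, 6.5) = (-44.90, 6.500). On A1, V sits at bearing -90° from T; a 139° counterclockwise sweep puts D at bearing 49°, so D = T + 6.5·(cos 49°, sin 49°) = (-40.64, 11.41). Then |MD| = |D − M| = 42.21.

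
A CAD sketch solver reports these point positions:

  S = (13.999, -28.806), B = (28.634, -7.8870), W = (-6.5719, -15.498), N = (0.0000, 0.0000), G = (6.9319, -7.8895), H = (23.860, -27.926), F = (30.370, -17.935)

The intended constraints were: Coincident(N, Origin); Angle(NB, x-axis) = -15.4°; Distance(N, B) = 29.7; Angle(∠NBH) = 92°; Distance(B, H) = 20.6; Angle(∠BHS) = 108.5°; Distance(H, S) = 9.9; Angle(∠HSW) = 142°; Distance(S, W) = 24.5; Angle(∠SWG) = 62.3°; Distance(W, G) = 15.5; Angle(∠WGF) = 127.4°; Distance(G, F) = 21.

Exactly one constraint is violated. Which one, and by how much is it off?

Distance(G, F) = 21 — off by 4.50.

N = (0.00, 0.00) ✓; NB at -15.40° ✓; |NB| = 29.70 ✓; ∠NBH = 92.00° ✓; |BH| = 20.60 ✓; ∠BHS = 108.5° ✓; |HS| = 9.900 ✓; ∠HSW = 142.0° ✓; |SW| = 24.50 ✓; ∠SWG = 62.30° ✓; |WG| = 15.50 ✓; ∠WGF = 127.4° ✓; |GF| = 25.50 ✗.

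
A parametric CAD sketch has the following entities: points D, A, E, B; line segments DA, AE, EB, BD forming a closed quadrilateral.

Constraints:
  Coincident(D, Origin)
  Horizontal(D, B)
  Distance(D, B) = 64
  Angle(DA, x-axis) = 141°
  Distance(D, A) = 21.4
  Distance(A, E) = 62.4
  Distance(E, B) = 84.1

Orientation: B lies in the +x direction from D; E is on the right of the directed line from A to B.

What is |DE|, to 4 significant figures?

48.14

D is at the origin; DB is horizontal with |DB| = 64.0 and B in +x, so B = (64.0, 0). DA runs at 141.0° with |DA| = 21.4, so A = (-16.63, 13.47). E is determined by |AE| = 62.4 and |EB| = 84.1 together: it lies at the intersection of circle(A, 62.4) and circle(B, 84.1). With |AB| = 81.75, the foot of the radical line on AB is 21.43 from A and the perpendicular offset is √(62.4² − 21.43²) = 58.60. Taking the right-of-AB solution: E = (-5.149, -47.87).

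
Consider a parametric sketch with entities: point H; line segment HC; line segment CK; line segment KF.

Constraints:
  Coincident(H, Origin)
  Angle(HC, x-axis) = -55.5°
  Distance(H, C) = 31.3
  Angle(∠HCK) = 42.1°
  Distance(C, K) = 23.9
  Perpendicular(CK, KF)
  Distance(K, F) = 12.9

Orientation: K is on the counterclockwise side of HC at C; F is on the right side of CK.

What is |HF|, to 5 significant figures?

33.891

H is at the origin; HC runs at -55.5° with length 31.3, so C = 31.3·(cos -55.5°, sin -55.5°) = (17.729, -25.795). ∠HCK = 42.1°, so CK runs at -55.5° + (180° − 42.1°) = 82.400° from the x-axis; with |CK| = 23.9, K = C + 23.9·(cos 82.400°, sin 82.400°) = (20.889, -2.1051). CK ⟂ KF; with |KF| = 12.9 on the right of CK, F = K + 12.9·(0.99122, -0.13226) = (33.676, -3.8112). Then |HF| = |F − H| = 33.891.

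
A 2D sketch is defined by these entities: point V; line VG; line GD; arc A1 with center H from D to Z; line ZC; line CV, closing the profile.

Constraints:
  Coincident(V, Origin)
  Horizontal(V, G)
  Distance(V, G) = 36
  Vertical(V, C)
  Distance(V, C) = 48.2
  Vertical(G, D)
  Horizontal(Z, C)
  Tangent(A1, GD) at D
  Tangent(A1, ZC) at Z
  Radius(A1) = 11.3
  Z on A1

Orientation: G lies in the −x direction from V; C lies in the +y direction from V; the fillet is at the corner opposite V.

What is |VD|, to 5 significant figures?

51.552

The virtual corner opposite V is at (-36.000, 48.200). Since A1 is tangent to GD there, HD ⟂ GD and A1 meets ZC tangentially, so HZ is at right angles to ZC, with radius 11.3, so the center H sits 11.3 in from both sides at H = (-24.700, 36.900). That places the tangent points at D = (-36.000, 36.900) on GD and Z = (-24.700, 48.200) on ZC. Then |VD| = |D − V| = 51.552.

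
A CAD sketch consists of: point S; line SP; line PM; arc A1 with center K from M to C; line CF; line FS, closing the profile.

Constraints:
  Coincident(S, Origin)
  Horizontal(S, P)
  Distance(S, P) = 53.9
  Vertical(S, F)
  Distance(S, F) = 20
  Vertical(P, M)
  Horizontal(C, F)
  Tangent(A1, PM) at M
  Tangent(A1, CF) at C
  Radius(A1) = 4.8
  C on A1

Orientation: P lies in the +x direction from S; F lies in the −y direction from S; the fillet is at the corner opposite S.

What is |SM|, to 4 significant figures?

56.00

S is at the origin; S and P share the same y with |SP| = 53.9 and P on the +x side, so P = (53.90, 0.000). S and F share the same x with |SF| = 20.0 and F on the −y side, so F = (0.000, -20.00). The virtual corner opposite S is at (53.90, -20.00). The tangent condition forces KM to be normal to PM and tangency of A1 to CF means the radius KC is perpendicular to CF, with radius 4.8, so the center K sits 4.8 in from both sides at K = (49.10, -15.20). That places the tangent points at M = (53.90, -15.20) on PM and C = (49.10, -20.00) on CF. Then |SM| = |M − S| = 56.00.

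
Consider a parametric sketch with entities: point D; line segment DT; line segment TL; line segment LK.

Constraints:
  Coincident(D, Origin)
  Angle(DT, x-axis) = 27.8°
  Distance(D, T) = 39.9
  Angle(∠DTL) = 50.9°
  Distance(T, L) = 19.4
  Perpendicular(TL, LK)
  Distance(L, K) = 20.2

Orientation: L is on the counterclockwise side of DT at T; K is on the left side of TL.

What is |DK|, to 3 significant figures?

12.2

D is at the origin; DT runs at 27.8° with length 39.9, so T = 39.9·(cos 27.8°, sin 27.8°) = (35.3, 18.6). ∠DTL = 50.9°, so TL runs at 27.8° + (180° − 50.9°) = 157° from the x-axis; with |TL| = 19.4, L = T + 19.4·(cos 157°, sin 157°) = (17.5, 26.2). The perpendicularity gives LK at right angles to TL; with |LK| = 20.2 on the left of TL, K = L + 20.2·(-0.392, -0.920) = (9.53, 7.64). Then |DK| = |K − D| = 12.2.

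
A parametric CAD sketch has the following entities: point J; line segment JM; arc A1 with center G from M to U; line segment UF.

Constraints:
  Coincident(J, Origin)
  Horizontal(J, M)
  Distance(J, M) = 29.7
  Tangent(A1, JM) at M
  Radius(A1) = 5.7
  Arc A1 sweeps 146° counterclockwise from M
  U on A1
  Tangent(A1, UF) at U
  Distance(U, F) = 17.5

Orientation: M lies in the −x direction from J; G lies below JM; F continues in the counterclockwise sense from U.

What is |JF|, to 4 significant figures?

27.32

J is at the origin; J and M share the same y with |JM| = 29.7 and M on the −x side, so M = (-29.70, 0.000). The tangent condition forces GM to be normal to JM, so G = M + (0, -5.7) = (-29.70, -5.700). On A1, M sits at bearing 90° from G; a 146° counterclockwise sweep puts U at bearing 236°, so U = G + 5.7·(cos 236°, sin 236°) = (-32.89, -10.43). Since A1 is tangent to UF there, GU ⟂ UF, so UF runs along (−sin 236°, cos 236°); with |UF| = 17.5, F = (-18.38, -20.21). Then |JF| = |F − J| = 27.32.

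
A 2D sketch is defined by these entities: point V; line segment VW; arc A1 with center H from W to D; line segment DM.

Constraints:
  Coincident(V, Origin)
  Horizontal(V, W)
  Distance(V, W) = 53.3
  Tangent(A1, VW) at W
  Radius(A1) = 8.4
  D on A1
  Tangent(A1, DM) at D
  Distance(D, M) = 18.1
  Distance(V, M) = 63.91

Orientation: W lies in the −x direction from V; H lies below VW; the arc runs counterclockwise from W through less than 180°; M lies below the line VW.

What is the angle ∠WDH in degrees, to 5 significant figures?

38.619°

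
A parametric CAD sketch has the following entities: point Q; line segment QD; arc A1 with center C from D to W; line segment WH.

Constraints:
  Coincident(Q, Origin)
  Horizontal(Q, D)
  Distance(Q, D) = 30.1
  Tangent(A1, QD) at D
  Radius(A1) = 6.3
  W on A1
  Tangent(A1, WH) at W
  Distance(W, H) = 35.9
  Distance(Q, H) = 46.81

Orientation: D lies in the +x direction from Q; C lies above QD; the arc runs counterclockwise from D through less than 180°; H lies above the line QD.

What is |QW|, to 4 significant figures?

36.94

Checks: Q.y = 0.00, D.y = 0.00 ✓; |CW| = 6.300 ✓; ∠(CW, WH) = 90.00° ✓; |WH| = 35.90 ✓; |QH| = 46.81 ✓.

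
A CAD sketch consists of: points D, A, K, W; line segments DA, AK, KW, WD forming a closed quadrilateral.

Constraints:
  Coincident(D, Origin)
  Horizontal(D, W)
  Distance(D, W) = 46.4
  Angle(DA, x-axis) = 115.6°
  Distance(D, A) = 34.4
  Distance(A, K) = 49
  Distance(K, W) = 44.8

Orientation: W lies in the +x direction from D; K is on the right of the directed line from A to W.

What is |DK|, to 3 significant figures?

14.8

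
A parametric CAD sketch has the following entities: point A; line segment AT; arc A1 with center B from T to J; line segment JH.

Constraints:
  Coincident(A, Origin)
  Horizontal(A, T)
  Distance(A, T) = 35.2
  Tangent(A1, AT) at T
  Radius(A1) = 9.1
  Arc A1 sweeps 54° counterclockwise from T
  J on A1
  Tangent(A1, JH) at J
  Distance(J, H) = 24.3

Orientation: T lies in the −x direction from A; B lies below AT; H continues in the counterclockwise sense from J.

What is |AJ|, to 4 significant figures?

42.73

A1 meets AT tangentially, so BT is at right angles to AT, so B = T + (0, -9.1) = (-35.20, -9.100). On A1, T sits at bearing 90° from B; a 54° counterclockwise sweep puts J at bearing 144°, so J = B + 9.1·(cos 144°, sin 144°) = (-42.56, -3.751). Then |AJ| = |J − A| = 42.73.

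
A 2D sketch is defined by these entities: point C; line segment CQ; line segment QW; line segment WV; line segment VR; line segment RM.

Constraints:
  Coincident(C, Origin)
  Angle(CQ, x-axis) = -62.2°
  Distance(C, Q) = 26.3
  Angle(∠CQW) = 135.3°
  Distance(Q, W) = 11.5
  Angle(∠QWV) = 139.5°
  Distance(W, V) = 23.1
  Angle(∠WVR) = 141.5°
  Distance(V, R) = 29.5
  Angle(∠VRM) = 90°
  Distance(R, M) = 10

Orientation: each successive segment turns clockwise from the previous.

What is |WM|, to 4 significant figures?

47.78

∠WVR = 141.5° gives VR at 174.1° from the x-axis; with |VR| = 29.5, R = (-39.88, -43.68). ∠VRM = 90.0° gives RM at 84.10° from the x-axis; with |RM| = 10.0, M = (-38.85, -33.73). Then |WM| = |M − W| = 47.78.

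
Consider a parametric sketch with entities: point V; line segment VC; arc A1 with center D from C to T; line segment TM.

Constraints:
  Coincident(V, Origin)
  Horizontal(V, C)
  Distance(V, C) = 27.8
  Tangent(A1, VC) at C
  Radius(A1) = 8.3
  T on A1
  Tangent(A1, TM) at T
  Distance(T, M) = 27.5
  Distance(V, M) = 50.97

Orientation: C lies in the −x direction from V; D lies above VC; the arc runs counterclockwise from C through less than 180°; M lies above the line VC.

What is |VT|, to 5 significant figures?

24.616

Checks: ∠(DC, CV) = 90.00° ✓; |DT| = 8.300 ✓; ∠(DT, TM) = 90.00° ✓; |TM| = 27.50 ✓; |VM| = 50.97 ✓.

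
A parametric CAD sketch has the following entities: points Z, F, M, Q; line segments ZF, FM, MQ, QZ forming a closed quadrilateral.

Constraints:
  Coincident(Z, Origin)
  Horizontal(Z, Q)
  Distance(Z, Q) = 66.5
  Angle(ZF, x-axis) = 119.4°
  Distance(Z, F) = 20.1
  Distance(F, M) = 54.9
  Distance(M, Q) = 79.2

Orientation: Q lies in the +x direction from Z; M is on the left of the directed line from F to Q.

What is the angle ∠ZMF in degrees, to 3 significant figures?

15.4°

Z is at the origin; ZQ is horizontal with |ZQ| = 66.5 and Q in +x, so Q = (66.5, 0). ZF runs at 119.4° with |ZF| = 20.1, so F = (-9.87, 17.5). M is determined by |FM| = 54.9 and |MQ| = 79.2 together: it lies at the intersection of circle(F, 54.9) and circle(Q, 79.2). With |FQ| = 78.3, the foot of the radical line on FQ is 18.4 from F and the perpendicular offset is √(54.9² − 18.4²) = 51.7. Taking the left-of-FQ solution: M = (19.6, 63.8).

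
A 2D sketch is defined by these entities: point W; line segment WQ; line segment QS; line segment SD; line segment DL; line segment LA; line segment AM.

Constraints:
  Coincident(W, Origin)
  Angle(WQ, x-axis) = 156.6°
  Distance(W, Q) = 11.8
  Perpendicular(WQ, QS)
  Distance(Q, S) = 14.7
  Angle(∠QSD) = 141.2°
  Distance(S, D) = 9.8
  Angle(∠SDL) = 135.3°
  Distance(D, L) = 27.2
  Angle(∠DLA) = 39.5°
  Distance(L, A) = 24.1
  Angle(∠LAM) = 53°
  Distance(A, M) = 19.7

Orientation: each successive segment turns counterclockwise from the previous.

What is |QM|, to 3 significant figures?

30.6

∠DLA = 39.5° gives LA at 111° from the x-axis; with |LA| = 24.1, A = (1.04, -9.25). ∠LAM = 53.0° gives AM at -122° from the x-axis; with |AM| = 19.7, M = (-9.52, -25.9). Then |QM| = |M − Q| = 30.6.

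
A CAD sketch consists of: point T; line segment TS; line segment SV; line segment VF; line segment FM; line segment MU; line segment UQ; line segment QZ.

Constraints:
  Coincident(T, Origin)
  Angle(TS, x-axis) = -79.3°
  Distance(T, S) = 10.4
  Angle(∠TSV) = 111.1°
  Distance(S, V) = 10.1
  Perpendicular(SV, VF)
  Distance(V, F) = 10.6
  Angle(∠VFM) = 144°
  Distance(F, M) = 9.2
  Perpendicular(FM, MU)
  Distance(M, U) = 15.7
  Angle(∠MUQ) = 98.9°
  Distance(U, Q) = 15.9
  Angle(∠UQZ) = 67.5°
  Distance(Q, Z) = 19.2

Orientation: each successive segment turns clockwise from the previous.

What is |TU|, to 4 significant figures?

4.357

T is at the origin; TS runs at -79.3° with length 10.4, so S = (1.931, -10.22). ∠TSV = 111.1° gives SV at -148.2° from the x-axis; with |SV| = 10.1, V = (-6.653, -15.54). SV is perpendicular to VF, so VF runs at 121.8°; with |VF| = 10.6, F = (-12.24, -6.533). ∠VFM = 144.0° gives FM at 85.80° from the x-axis; with |FM| = 9.2, M = (-11.56, 2.643). FM ⟂ MU, so MU runs at -4.200°; with |MU| = 15.7, U = (4.093, 1.493). Then |TU| = |U − T| = 4.357.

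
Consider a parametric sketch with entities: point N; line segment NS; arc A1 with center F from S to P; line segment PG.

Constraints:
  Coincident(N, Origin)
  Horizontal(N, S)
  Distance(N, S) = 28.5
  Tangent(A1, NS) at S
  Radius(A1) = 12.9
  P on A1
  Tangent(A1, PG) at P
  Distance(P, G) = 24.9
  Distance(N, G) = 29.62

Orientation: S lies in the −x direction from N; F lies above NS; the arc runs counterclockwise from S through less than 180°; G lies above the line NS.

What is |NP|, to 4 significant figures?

18.41

Checks: |FP| = 12.90 ✓; ∠(FP, PG) = 90.00° ✓; |PG| = 24.90 ✓; |NG| = 29.62 ✓.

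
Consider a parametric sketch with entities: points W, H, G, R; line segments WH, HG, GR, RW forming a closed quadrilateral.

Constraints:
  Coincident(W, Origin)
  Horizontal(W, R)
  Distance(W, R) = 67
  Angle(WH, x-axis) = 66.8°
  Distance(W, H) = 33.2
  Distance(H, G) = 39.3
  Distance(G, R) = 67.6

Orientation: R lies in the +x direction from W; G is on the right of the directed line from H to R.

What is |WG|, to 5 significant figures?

6.4467

Checks: |HG| = 39.30 ✓; |GR| = 67.60 ✓.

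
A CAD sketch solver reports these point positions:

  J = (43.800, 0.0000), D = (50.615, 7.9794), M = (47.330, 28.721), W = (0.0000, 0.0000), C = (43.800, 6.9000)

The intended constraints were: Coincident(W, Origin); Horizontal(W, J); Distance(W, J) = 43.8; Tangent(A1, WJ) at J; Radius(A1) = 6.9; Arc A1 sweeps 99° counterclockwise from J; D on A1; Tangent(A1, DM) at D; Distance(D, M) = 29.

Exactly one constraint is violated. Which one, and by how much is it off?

Distance(D, M) = 29 — off by 8.00.

W = (0.00, 0.00) ✓; W.y = 0.00, J.y = 0.00 ✓; |WJ| = 43.80 ✓; ∠(CJ, JW) = 90.00° ✓; |CJ| = 6.900 ✓; bearing(C→D) − bearing(C→J) = 99.00° ✓; |CD| = 6.900 ✓; ∠(CD, DM) = 90.00° ✓; |DM| = 21.00 ✗.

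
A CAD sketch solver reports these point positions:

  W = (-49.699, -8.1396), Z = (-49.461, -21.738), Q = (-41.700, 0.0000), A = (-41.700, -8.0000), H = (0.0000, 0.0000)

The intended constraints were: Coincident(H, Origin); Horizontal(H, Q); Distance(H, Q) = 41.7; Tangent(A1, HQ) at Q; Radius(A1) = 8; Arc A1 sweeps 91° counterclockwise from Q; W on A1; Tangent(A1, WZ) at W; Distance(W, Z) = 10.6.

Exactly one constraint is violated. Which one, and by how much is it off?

Distance(W, Z) = 10.6 — off by 3.00.

H = (0.00, 0.00) ✓; H.y = 0.00, Q.y = 0.00 ✓; |HQ| = 41.70 ✓; ∠(AQ, QH) = 90.00° ✓; |AQ| = 8.000 ✓; bearing(A→W) − bearing(A→Q) = 91.00° ✓; |AW| = 8.000 ✓; ∠(AW, WZ) = 90.00° ✓; |WZ| = 13.60 ✗.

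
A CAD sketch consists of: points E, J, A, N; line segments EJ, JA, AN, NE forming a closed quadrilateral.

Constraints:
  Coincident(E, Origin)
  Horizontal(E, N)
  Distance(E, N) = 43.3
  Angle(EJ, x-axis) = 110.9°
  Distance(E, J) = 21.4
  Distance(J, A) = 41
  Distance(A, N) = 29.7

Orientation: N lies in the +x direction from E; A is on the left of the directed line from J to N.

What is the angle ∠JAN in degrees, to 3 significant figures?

100°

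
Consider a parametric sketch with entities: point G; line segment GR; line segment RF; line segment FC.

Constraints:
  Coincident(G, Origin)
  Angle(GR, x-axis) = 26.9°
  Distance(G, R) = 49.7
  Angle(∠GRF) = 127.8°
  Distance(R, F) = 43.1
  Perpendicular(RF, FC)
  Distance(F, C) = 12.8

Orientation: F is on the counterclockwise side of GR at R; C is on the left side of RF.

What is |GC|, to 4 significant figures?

78.18

G is at the origin; GR runs at 26.9° with length 49.7, so R = 49.7·(cos 26.9°, sin 26.9°) = (44.32, 22.49). ∠GRF = 127.8°, so RF runs at 26.9° + (180° − 127.8°) = 79.10° from the x-axis; with |RF| = 43.1, F = R + 43.1·(cos 79.10°, sin 79.10°) = (52.47, 64.81). RF is perpendicular to FC; with |FC| = 12.8 on the left of RF, C = F + 12.8·(-0.9820, 0.1891) = (39.90, 67.23). Then |GC| = |C − G| = 78.18.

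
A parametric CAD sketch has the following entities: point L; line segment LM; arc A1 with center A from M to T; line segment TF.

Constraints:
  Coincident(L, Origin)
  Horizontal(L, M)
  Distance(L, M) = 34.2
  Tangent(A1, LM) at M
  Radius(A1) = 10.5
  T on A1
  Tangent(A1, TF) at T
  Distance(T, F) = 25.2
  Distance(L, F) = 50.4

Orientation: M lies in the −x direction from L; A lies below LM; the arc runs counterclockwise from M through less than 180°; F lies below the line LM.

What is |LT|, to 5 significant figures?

46.209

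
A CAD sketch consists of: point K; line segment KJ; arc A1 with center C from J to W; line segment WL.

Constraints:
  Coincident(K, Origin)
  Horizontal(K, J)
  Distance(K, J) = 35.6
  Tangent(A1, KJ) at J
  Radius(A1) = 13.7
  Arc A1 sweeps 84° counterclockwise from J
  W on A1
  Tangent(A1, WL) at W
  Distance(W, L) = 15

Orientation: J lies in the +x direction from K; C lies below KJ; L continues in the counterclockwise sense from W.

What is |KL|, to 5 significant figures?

33.993

K is at the origin; KJ is horizontal with |KJ| = 35.6 and J on the +x side, so J = (35.600, 0.0000). Since A1 is tangent to KJ there, CJ ⟂ KJ, so C = J + (0, -13.7) = (35.600, -13.700). On A1, J sits at bearing 90° from C; an 84° counterclockwise sweep puts W at bearing 174°, so W = C + 13.7·(cos 174°, sin 174°) = (21.975, -12.268). Tangency of A1 to WL means the radius CW is perpendicular to WL, so WL runs along (−sin 174°, cos 174°); with |WL| = 15.0, L = (20.407, -27.186). Then |KL| = |L − K| = 33.993.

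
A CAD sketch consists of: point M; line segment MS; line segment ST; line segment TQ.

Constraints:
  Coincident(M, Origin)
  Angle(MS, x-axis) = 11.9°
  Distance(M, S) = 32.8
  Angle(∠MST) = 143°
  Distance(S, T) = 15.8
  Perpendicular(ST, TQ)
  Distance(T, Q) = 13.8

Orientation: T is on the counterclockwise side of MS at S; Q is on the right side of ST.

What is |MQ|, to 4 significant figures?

53.74

M is at the origin; MS runs at 11.9° with length 32.8, so S = 32.8·(cos 11.9°, sin 11.9°) = (32.10, 6.763). ∠MST = 143.0°, so ST runs at 11.9° + (180° − 143.0°) = 48.90° from the x-axis; with |ST| = 15.8, T = S + 15.8·(cos 48.90°, sin 48.90°) = (42.48, 18.67). The perpendicularity gives TQ at right angles to ST; with |TQ| = 13.8 on the right of ST, Q = T + 13.8·(0.7536, -0.6574) = (52.88, 9.598). Then |MQ| = |Q − M| = 53.74.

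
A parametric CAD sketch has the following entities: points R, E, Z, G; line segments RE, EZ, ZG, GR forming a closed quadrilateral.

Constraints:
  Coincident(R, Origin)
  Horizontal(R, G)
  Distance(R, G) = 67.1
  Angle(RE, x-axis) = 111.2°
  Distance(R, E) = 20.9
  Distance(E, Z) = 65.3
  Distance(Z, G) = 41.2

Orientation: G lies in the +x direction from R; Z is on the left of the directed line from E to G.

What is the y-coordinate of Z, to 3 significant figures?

39.3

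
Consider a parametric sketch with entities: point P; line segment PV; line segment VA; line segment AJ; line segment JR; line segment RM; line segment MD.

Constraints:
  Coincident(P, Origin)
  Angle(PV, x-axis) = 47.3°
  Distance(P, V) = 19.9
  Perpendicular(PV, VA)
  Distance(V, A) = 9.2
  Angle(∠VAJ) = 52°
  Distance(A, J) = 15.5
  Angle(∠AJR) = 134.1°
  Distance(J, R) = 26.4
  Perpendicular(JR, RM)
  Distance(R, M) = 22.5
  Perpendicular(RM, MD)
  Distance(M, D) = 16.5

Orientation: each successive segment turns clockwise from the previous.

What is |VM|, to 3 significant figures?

29.9

∠AJR = 134.1° gives JR at 143° from the x-axis; with |JR| = 26.4, R = (-16.2, 21.6). JR is perpendicular to RM, so RM runs at 53.4°; with |RM| = 22.5, M = (-2.82, 39.7). Then |VM| = |M − V| = 29.9.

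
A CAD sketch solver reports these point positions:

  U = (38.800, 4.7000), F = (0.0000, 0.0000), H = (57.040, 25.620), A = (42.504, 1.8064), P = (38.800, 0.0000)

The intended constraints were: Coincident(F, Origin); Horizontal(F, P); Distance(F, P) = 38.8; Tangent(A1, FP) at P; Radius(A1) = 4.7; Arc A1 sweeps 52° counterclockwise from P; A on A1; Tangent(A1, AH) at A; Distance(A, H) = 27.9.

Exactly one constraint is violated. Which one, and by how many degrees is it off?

Tangent(A1, AH) at A — off by 6.60°.

F = (0.00, 0.00) ✓; F.y = 0.00, P.y = 0.00 ✓; |FP| = 38.80 ✓; ∠(UP, PF) = 90.00° ✓; |UP| = 4.700 ✓; bearing(U→A) − bearing(U→P) = 52.00° ✓; |UA| = 4.700 ✓; ∠(UA, AH) = 83.40° ✗; |AH| = 27.90 ✓.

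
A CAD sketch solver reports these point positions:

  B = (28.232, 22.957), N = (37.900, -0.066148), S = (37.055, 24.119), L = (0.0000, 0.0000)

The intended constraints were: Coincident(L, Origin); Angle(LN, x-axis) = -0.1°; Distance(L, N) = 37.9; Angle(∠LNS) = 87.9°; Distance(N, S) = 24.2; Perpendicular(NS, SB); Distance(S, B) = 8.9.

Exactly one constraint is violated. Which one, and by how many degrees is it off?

Perpendicular(NS, SB) — off by 5.50°.

L = (0.00, 0.00) ✓; LN at -0.1000° ✓; |LN| = 37.90 ✓; ∠LNS = 87.90° ✓; |NS| = 24.20 ✓; ∠(NS, SB) = 95.50° ✗; |SB| = 8.899 ✓.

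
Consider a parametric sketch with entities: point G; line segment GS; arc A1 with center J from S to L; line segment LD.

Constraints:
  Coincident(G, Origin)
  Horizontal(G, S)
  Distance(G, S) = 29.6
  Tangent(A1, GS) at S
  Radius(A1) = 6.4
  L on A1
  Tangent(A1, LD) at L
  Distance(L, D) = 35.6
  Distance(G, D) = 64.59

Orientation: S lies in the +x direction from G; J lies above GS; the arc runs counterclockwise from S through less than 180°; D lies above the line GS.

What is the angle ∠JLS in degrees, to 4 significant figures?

65.14°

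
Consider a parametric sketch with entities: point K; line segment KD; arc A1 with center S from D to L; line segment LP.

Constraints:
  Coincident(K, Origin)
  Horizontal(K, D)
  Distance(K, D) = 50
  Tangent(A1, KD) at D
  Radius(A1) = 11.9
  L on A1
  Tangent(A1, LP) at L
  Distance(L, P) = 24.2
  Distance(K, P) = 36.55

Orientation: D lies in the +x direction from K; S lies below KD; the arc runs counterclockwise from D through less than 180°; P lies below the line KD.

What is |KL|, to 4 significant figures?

40.51

K is at the origin; KD is horizontal with |KD| = 50.0 and D on the +x side, so D = (50.00, 0.000). The tangent condition forces SD to be normal to KD, so S = D + (0, -11.9) = (50.00, -11.90). Since SL ⟂ LP (tangency), |SP| = √(11.9² + 24.2²) = 26.97 regardless of where L sits on A1. So P lies on both circle(K, 36.55) and circle(S, 26.97); the below-KD intersection is P = (26.52, -25.16). L is the foot of the tangent from P: L = (40.18, -5.182).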